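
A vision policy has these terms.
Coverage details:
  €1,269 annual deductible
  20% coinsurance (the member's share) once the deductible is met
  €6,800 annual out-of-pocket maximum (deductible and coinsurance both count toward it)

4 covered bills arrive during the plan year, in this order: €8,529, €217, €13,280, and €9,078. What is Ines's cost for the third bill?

Bill 1, €8,529: deductible takes €1,269, €7,260 remains; member's 20% is €1,452. Member owes €2,721 (running OOP €2,721).
Bill 2, €217: deductible met; 20% of €217 = €43.40. Cost to member: €43.40. OOP to date €2,764.40.
Bill 3, €13,280: 20% coinsurance on €13,280 = €2,656. Cost to member: €2,656. OOP to date €5,420.40.

€2,656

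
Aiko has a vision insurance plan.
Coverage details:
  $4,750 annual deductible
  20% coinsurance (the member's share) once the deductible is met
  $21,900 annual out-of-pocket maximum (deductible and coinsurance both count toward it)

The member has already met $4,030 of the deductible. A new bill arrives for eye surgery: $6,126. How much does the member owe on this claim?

$1,801.20

Remaining deductible: $4,750 − $4,030 = $720.
That leaves $6,126 − $720 = $5,406 for coinsurance.
20% of $5,406 = $1,081.20 falls to the member.
So the member owes $720 + $1,081.20 = $1,801.20 before any cap.
Year-to-date out-of-pocket becomes $4,030 + $1,801.20 = $5,831.20, still under the $21,900 maximum, so no cap applies.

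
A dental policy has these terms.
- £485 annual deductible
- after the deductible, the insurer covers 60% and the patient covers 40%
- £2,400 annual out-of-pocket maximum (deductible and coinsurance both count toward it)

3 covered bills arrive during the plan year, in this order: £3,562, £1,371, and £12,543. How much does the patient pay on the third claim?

#1 (£3,562): deductible takes £485, £3,077 remains; patient's 40% is £1,230.80. Patient owes £1,715.80 (running OOP £1,715.80).
#2 (£1,371): deductible met; 40% of £1,371 = £548.40. Patient owes £548.40 (running OOP £2,264.20).
#3 (£12,543): deductible met; 40% of £12,543 = £5,017.20. That would push OOP to £7,281.40, over the £2,400 cap, so patient pays £2,400 − £2,264.20 = £135.80.

£135.80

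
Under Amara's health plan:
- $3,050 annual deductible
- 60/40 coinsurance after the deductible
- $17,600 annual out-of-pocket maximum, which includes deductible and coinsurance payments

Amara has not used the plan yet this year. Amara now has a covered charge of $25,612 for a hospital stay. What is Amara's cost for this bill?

$12,074.80

Deductible not yet touched, so the first $3,050 of the bill goes to the deductible.
After the $3,050 deductible portion, $25,612 − $3,050 = $22,562 is subject to coinsurance.
40% of $22,562 = $9,024.80 falls to the patient.
Patient responsibility before any cap: $3,050 + $9,024.80 = $12,074.80.
Total out-of-pocket so far would be $0 + $12,074.80 = $12,074.80, below the $17,600 cap — no reduction.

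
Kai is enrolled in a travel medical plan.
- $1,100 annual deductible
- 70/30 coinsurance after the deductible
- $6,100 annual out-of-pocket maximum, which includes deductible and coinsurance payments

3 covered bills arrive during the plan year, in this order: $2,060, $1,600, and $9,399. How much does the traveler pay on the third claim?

Claim 1 ($2,060): $1,100 finishes the deductible; $960 goes to coinsurance; coinsurance $960 × 30% = $288. Traveler owes $1,388 (running OOP $1,388).
Claim 2 ($1,600): 30% coinsurance on $1,600 = $480. Cost to traveler: $480. OOP to date $1,868.
Claim 3 ($9,399): deductible met; 30% of $9,399 = $2,819.70. Traveler pays $2,819.70; OOP now $4,687.70.

$2,819.70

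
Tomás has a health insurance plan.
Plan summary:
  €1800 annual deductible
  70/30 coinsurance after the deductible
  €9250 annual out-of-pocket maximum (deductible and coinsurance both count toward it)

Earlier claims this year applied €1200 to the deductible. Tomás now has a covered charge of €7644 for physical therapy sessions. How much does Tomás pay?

Remaining deductible: €1800 − €1200 = €600.
After the €600 deductible portion, €7644 − €600 = €7044 is subject to coinsurance.
Patient's 30% share of €7044 is €2113.20.
Patient responsibility before any cap: €600 + €2113.20 = €2713.20.
Year-to-date out-of-pocket becomes €1200 + €2713.20 = €3913.20, still under the €9250 maximum, so no cap applies.

€2713.20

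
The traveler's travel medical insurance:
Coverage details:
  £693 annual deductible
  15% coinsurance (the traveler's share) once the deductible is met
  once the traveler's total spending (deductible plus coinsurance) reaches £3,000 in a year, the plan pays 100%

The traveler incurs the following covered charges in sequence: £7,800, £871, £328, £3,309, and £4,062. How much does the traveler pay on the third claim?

£49.20

Claim 1 (£7,800): deductible takes £693, £7,107 remains; coinsurance £7,107 × 15% = £1,066.05. Cost to traveler: £1,759.05. OOP to date £1,759.05.
Claim 2 (£871): deductible already satisfied, so traveler's share is 15% × £871 = £130.65. Cost to traveler: £130.65. OOP to date £1,889.70.
Claim 3 (£328): 15% coinsurance on £328 = £49.20. Traveler pays £49.20; OOP now £1,938.90.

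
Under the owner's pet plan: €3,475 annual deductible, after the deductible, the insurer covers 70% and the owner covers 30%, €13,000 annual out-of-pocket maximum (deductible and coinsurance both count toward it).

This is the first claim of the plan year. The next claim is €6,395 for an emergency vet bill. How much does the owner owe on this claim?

€4,351

Nothing has been paid toward the €3,475 deductible, so the first €3,475 of this charge is applied there.
That leaves €6,395 − €3,475 = €2,920 for coinsurance.
Owner's 30% share of €2,920 is €876.
So the owner owes €3,475 + €876 = €4,351 before any cap.
Cumulative spending €0 + €4,351 = €4,351 stays under the €13,000 maximum.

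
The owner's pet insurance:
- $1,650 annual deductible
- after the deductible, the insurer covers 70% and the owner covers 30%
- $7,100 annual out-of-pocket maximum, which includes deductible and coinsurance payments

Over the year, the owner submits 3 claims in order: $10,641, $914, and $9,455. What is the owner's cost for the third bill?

$2,478.50

Claim 1 ($10,641): deductible takes $1,650, $8,991 remains; 30% of $8,991 = $2,697.30. Cost to owner: $4,347.30. OOP to date $4,347.30.
Claim 2 ($914): 30% coinsurance on $914 = $274.20. Owner owes $274.20 (running OOP $4,621.50).
Claim 3 ($9,455): 30% coinsurance on $9,455 = $2,836.50. That would push OOP to $7,458, over the $7,100 cap, so owner pays $7,100 − $4,621.50 = $2,478.50.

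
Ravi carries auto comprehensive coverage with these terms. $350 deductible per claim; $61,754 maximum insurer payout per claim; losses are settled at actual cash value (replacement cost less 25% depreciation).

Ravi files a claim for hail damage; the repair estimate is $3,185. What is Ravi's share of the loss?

Depreciate 25%: the covered value is $3,185 × 0.75 = $2,388.75.
Less the $350 deductible: $2,388.75 − $350 = $2,038.75.
$2,038.75 is within the $61,754 limit, so the insurer pays $2,038.75.
The policyholder bears the rest of the original loss: $3,185 − $2,038.75 = $1,146.25.

$1,146.25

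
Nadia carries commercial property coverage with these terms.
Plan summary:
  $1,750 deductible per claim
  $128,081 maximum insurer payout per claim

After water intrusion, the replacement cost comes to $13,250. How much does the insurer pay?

$11,500

Subtract the deductible: $13,250 − $1,750 = $11,500.
$11,500 ≤ $128,081, so the limit doesn't bind; insurer pays $11,500.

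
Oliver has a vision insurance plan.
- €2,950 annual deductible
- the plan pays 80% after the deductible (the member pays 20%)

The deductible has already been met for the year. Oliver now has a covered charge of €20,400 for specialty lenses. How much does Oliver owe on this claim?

€4,080

The deductible is already satisfied, so the full bill goes to coinsurance.
Member's 20% share of €20,400 is €4,080.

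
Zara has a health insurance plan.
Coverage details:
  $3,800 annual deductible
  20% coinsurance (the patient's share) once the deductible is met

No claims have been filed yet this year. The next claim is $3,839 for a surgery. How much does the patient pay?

The full $3,800 deductible is still open; $3,800 of this bill applies to it.
After the $3,800 deductible portion, $3,839 − $3,800 = $39 is subject to coinsurance.
20% of $39 = $7.80 falls to the patient.
Patient responsibility: $3,800 + $7.80 = $3,807.80.

$3,807.80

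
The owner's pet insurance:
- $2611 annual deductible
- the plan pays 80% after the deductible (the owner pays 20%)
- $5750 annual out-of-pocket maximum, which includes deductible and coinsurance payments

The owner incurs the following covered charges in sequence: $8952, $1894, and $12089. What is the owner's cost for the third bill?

$1492

Claim 1 ($8952): deductible takes $2611, $6341 remains; coinsurance $6341 × 20% = $1268.20. Cost to owner: $3879.20. OOP to date $3879.20.
Claim 2 ($1894): deductible met; 20% of $1894 = $378.80. Owner owes $378.80 (running OOP $4258).
Claim 3 ($12089): deductible already satisfied, so owner's share is 20% × $12089 = $2417.80. That would push OOP to $6675.80, over the $5750 cap, so owner pays $5750 − $4258 = $1492.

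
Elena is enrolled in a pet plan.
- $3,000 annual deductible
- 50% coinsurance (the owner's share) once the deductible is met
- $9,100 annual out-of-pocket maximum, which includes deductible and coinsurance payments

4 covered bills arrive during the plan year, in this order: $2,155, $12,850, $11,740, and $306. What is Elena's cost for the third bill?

$97.50

#1 ($2,155): entire amount goes to the deductible. Owner pays $2,155; OOP now $2,155.
#2 ($12,850): deductible takes $845, $12,005 remains; 50% of $12,005 = $6,002.50. Cost to owner: $6,847.50. OOP to date $9,002.50.
#3 ($11,740): deductible met; 50% of $11,740 = $5,870. OOP would hit $14,872.50 > $9,100, so the cap limits the owner to $9,100 − $9,002.50 = $97.50.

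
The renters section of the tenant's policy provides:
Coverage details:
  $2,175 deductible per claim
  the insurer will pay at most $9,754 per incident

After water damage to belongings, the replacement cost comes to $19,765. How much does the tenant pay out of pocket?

Less the $2,175 deductible: $19,765 − $2,175 = $17,590.
Since $17,590 > $9,754, the payout is capped at $9,754.
The tenant bears the rest of the original loss: $19,765 − $9,754 = $10,011.

$10,011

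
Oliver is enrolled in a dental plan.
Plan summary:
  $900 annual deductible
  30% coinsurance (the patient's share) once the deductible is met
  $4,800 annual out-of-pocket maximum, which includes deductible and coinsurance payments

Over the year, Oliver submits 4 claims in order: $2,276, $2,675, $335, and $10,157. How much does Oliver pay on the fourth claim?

$2,584.20

Claim 1 ($2,276): $900 finishes the deductible; $1,376 goes to coinsurance; coinsurance $1,376 × 30% = $412.80. Patient pays $1,312.80; OOP now $1,312.80.
Claim 2 ($2,675): deductible met; 30% of $2,675 = $802.50. Cost to patient: $802.50. OOP to date $2,115.30.
Claim 3 ($335): 30% coinsurance on $335 = $100.50. Patient owes $100.50 (running OOP $2,215.80).
Claim 4 ($10,157): deductible met; 30% of $10,157 = $3,047.10. Adding that to $2,215.80 gives $5,262.90, past the $4,800 cap; patient pays only $4,800 − $2,215.80 = $2,584.20.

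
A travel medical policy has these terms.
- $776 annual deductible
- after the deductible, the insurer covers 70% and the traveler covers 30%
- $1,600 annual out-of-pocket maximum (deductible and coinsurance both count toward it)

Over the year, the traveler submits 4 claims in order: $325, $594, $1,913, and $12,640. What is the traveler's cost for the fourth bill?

$207.20

Claim 1 — $325: entire amount goes to the deductible. Traveler pays $325; OOP now $325.
Claim 2 — $594: deductible takes $451, $143 remains; traveler's 30% is $42.90. Traveler pays $493.90; OOP now $818.90.
Claim 3 — $1,913: 30% coinsurance on $1,913 = $573.90. Traveler pays $573.90; OOP now $1,392.80.
Claim 4 — $12,640: deductible met; 30% of $12,640 = $3,792. That would push OOP to $5,184.80, over the $1,600 cap, so traveler pays $1,600 − $1,392.80 = $207.20.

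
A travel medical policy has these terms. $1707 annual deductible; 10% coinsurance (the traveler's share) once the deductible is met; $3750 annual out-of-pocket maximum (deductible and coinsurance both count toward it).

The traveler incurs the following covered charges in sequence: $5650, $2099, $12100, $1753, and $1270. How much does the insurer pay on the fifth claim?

$1216.50

Bill 1, $5650: $1707 to deductible, leaving $3943; 10% of $3943 = $394.30. Cost to traveler: $2101.30. OOP to date $2101.30. Insurer: $5650 − $2101.30 = $3548.70.
Bill 2, $2099: deductible met; 10% of $2099 = $209.90. Traveler owes $209.90 (running OOP $2311.20). Insurer: $2099 − $209.90 = $1889.10.
Bill 3, $12100: deductible already satisfied, so traveler's share is 10% × $12100 = $1210. Cost to traveler: $1210. OOP to date $3521.20. Plan pays $12100 − $1210 = $10890.
Bill 4, $1753: deductible met; 10% of $1753 = $175.30. Traveler pays $175.30; OOP now $3696.50. Insurer: $1753 − $175.30 = $1577.70.
Bill 5, $1270: deductible already satisfied, so traveler's share is 10% × $1270 = $127. That would push OOP to $3823.50, over the $3750 cap, so traveler pays $3750 − $3696.50 = $53.50. Insurer: $1270 − $53.50 = $1216.50.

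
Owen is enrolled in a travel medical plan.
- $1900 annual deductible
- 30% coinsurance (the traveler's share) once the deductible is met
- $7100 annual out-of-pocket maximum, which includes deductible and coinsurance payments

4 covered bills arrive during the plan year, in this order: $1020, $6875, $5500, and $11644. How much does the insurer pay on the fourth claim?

$9892.50

Claim 1 — $1020: entire amount goes to the deductible. Cost to traveler: $1020. OOP to date $1020. Insurer: $1020 − $1020 = $0.
Claim 2 — $6875: deductible takes $880, $5995 remains; coinsurance $5995 × 30% = $1798.50. Cost to traveler: $2678.50. OOP to date $3698.50. Plan pays $6875 − $2678.50 = $4196.50.
Claim 3 — $5500: deductible met; 30% of $5500 = $1650. Cost to traveler: $1650. OOP to date $5348.50. Plan pays $5500 − $1650 = $3850.
Claim 4 — $11644: deductible met; 30% of $11644 = $3493.20. OOP would hit $8841.70 > $7100, so the cap limits the traveler to $7100 − $5348.50 = $1751.50. Insurer: $11644 − $1751.50 = $9892.50.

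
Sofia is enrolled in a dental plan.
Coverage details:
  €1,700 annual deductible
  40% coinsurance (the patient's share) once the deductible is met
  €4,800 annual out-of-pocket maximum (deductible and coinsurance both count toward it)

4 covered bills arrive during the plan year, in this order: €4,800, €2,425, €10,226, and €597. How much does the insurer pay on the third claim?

Claim 1 (€4,800): deductible takes €1,700, €3,100 remains; coinsurance €3,100 × 40% = €1,240. Cost to patient: €2,940. OOP to date €2,940. Plan pays €4,800 − €2,940 = €1,860.
Claim 2 (€2,425): deductible met; 40% of €2,425 = €970. Patient pays €970; OOP now €3,910. Plan pays €2,425 − €970 = €1,455.
Claim 3 (€10,226): deductible met; 40% of €10,226 = €4,090.40. OOP would hit €8,000.40 > €4,800, so the cap limits the patient to €4,800 − €3,910 = €890. Insurer: €10,226 − €890 = €9,336.

€9,336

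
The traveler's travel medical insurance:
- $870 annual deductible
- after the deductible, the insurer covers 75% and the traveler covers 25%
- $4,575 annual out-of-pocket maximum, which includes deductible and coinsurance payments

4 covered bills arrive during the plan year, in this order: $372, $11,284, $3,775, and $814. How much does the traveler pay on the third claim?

Claim 1 ($372): all of it applies to the deductible. Traveler owes $372 (running OOP $372).
Claim 2 ($11,284): $498 finishes the deductible; $10,786 goes to coinsurance; traveler's 25% is $2,696.50. Cost to traveler: $3,194.50. OOP to date $3,566.50.
Claim 3 ($3,775): 25% coinsurance on $3,775 = $943.75. Cost to traveler: $943.75. OOP to date $4,510.25.

$943.75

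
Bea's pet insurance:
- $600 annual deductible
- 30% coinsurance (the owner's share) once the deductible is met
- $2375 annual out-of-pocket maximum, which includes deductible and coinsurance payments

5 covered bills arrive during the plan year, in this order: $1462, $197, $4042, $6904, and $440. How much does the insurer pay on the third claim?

Claim 1 — $1462: deductible takes $600, $862 remains; 30% of $862 = $258.60. Owner pays $858.60; OOP now $858.60. Plan pays $1462 − $858.60 = $603.40.
Claim 2 — $197: deductible already satisfied, so owner's share is 30% × $197 = $59.10. Cost to owner: $59.10. OOP to date $917.70. Insurer: $197 − $59.10 = $137.90.
Claim 3 — $4042: 30% coinsurance on $4042 = $1212.60. Owner owes $1212.60 (running OOP $2130.30). Plan pays $4042 − $1212.60 = $2829.40.

$2829.40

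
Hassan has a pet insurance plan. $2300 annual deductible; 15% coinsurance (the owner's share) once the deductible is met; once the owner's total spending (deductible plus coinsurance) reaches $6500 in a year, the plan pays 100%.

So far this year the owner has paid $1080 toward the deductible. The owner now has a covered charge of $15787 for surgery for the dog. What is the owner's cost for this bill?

$1080 of the $2300 deductible is already met, leaving $1220.
The remaining $14567 (= $15787 − $1220) moves to coinsurance.
Owner's 15% share of $14567 is $2185.05.
So the owner owes $1220 + $2185.05 = $3405.05 before any cap.
Total out-of-pocket so far would be $1080 + $3405.05 = $4485.05, below the $6500 cap — no reduction.

$3405.05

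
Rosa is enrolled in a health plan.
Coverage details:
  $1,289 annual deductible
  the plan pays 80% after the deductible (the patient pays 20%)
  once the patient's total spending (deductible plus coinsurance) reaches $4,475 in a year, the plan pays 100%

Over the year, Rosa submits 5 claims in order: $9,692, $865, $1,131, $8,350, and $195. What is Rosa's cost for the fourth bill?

$1,106.20

#1 ($9,692): $1,289 finishes the deductible; $8,403 goes to coinsurance; patient's 20% is $1,680.60. Patient pays $2,969.60; OOP now $2,969.60.
#2 ($865): 20% coinsurance on $865 = $173. Cost to patient: $173. OOP to date $3,142.60.
#3 ($1,131): deductible already satisfied, so patient's share is 20% × $1,131 = $226.20. Patient owes $226.20 (running OOP $3,368.80).
#4 ($8,350): deductible met; 20% of $8,350 = $1,670. OOP would hit $5,038.80 > $4,475, so the cap limits the patient to $4,475 − $3,368.80 = $1,106.20.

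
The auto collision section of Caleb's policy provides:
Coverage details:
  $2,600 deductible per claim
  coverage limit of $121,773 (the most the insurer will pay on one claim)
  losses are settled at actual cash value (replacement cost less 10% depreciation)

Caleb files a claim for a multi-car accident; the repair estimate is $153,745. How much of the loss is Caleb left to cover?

At 10% depreciation, ACV = $153,745 − $15,374.50 = $138,370.50.
After the deductible, $138,370.50 − $2,600 = $135,770.50 remains.
$135,770.50 exceeds the $121,773 limit, so the insurer pays the limit: $121,773.
Driver's share is the uncovered remainder: $153,745 − $121,773 = $31,972.

$31,972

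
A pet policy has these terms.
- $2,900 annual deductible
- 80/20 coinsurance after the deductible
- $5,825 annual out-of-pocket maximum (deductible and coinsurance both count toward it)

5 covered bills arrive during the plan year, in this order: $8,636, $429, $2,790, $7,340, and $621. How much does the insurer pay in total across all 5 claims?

Claim 1 — $8,636: $2,900 finishes the deductible; $5,736 goes to coinsurance; 20% of $5,736 = $1,147.20. Owner pays $4,047.20; OOP now $4,047.20. Insurer: $8,636 − $4,047.20 = $4,588.80.
Claim 2 — $429: deductible met; 20% of $429 = $85.80. Owner owes $85.80 (running OOP $4,133). Insurer: $429 − $85.80 = $343.20.
Claim 3 — $2,790: deductible already satisfied, so owner's share is 20% × $2,790 = $558. Cost to owner: $558. OOP to date $4,691. Plan pays $2,790 − $558 = $2,232.
Claim 4 — $7,340: deductible met; 20% of $7,340 = $1,468. That would push OOP to $6,159, over the $5,825 cap, so owner pays $5,825 − $4,691 = $1,134. Insurer: $7,340 − $1,134 = $6,206.
Claim 5 — $621: deductible already satisfied, so owner's share is 20% × $621 = $124.20. OOP would hit $5,949.20 > $5,825, so the cap limits the owner to $5,825 − $5,825 = $0. Plan pays $621 − $0 = $621.
Insurer total: $4,588.80 + $343.20 + $2,232 + $6,206 + $621 = $13,991.

$13,991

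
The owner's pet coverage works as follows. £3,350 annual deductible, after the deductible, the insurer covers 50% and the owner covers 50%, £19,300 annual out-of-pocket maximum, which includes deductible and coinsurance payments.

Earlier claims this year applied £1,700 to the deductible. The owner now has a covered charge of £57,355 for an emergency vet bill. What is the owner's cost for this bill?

£17,600

Deductible still to meet: £3,350 − £1,700 = £1,650.
That leaves £57,355 − £1,650 = £55,705 for coinsurance.
Coinsurance: £55,705 × 50% = £27,852.50.
Owner responsibility before any cap: £1,650 + £27,852.50 = £29,502.50.
Year-to-date out-of-pocket would reach £1,700 + £29,502.50 = £31,202.50, above the £19,300 maximum, so the owner pays only £19,300 − £1,700 = £17,600.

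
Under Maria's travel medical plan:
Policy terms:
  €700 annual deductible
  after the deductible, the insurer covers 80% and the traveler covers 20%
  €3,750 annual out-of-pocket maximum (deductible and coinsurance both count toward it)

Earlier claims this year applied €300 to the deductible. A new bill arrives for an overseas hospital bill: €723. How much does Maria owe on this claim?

€464.60

Remaining deductible: €700 − €300 = €400.
The remaining €323 (= €723 − €400) moves to coinsurance.
20% of €323 = €64.60 falls to the traveler.
So the traveler owes €400 + €64.60 = €464.60 before any cap.
Total out-of-pocket so far would be €300 + €464.60 = €764.60, below the €3,750 cap — no reduction.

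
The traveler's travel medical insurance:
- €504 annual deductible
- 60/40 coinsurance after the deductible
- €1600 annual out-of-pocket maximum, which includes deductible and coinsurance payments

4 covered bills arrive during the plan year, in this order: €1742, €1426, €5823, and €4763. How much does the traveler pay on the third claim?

€30.40

Claim 1 (€1742): €504 finishes the deductible; €1238 goes to coinsurance; traveler's 40% is €495.20. Traveler owes €999.20 (running OOP €999.20).
Claim 2 (€1426): deductible met; 40% of €1426 = €570.40. Cost to traveler: €570.40. OOP to date €1569.60.
Claim 3 (€5823): 40% coinsurance on €5823 = €2329.20. OOP would hit €3898.80 > €1600, so the cap limits the traveler to €1600 − €1569.60 = €30.40.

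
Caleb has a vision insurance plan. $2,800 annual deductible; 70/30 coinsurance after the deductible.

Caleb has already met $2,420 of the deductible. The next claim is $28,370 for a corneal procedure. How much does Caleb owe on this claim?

Remaining deductible: $2,800 − $2,420 = $380.
After the $380 deductible portion, $28,370 − $380 = $27,990 is subject to coinsurance.
Member's 30% share of $27,990 is $8,397.
Member responsibility: $380 + $8,397 = $8,777.

$8,777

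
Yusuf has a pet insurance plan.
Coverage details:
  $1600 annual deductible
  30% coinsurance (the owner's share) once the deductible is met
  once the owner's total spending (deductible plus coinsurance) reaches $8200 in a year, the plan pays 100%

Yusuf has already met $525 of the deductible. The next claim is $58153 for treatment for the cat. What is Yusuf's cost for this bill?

$525 of the $1600 deductible is already met, leaving $1075.
That leaves $58153 − $1075 = $57078 for coinsurance.
30% of $57078 = $17123.40 falls to the owner.
So the owner owes $1075 + $17123.40 = $18198.40 before any cap.
Year-to-date out-of-pocket would reach $525 + $18198.40 = $18723.40, above the $8200 maximum, so the owner pays only $8200 − $525 = $7675.

$7675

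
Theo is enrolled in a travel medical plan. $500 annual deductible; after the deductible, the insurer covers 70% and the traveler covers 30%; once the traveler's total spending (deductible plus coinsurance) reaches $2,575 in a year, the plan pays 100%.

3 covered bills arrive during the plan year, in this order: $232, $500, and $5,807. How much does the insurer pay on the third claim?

$4,064.90

Claim 1 — $232: fully absorbed by the deductible. Traveler pays $232; OOP now $232. Insurer: $232 − $232 = $0.
Claim 2 — $500: $268 finishes the deductible; $232 goes to coinsurance; 30% of $232 = $69.60. Traveler owes $337.60 (running OOP $569.60). Insurer: $500 − $337.60 = $162.40.
Claim 3 — $5,807: deductible met; 30% of $5,807 = $1,742.10. Traveler pays $1,742.10; OOP now $2,311.70. Insurer: $5,807 − $1,742.10 = $4,064.90.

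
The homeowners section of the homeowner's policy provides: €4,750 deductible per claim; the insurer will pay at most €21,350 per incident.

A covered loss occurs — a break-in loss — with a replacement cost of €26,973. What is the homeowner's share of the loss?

Less the €4,750 deductible: €26,973 − €4,750 = €22,223.
€22,223 exceeds the €21,350 limit, so the insurer pays the limit: €21,350.
Out of pocket: €26,973 − €21,350 = €5,623.

€5,623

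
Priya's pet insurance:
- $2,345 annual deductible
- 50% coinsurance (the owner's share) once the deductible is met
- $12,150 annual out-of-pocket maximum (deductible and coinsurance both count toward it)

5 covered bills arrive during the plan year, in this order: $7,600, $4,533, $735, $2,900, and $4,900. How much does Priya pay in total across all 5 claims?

#1 ($7,600): $2,345 to deductible, leaving $5,255; coinsurance $5,255 × 50% = $2,627.50. Owner pays $4,972.50; OOP now $4,972.50.
#2 ($4,533): 50% coinsurance on $4,533 = $2,266.50. Owner pays $2,266.50; OOP now $7,239.
#3 ($735): deductible met; 50% of $735 = $367.50. Cost to owner: $367.50. OOP to date $7,606.50.
#4 ($2,900): deductible met; 50% of $2,900 = $1,450. Owner owes $1,450 (running OOP $9,056.50).
#5 ($4,900): deductible already satisfied, so owner's share is 50% × $4,900 = $2,450. Cost to owner: $2,450. OOP to date $11,506.50.
Total paid by the owner: $4,972.50 + $2,266.50 + $367.50 + $1,450 + $2,450 = $11,506.50.

$11,506.50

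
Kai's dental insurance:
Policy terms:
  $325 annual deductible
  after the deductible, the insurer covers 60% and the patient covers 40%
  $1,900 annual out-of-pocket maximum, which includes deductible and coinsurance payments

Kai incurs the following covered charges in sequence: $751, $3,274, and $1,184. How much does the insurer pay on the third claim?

Bill 1, $751: deductible takes $325, $426 remains; coinsurance $426 × 40% = $170.40. Cost to patient: $495.40. OOP to date $495.40. Plan pays $751 − $495.40 = $255.60.
Bill 2, $3,274: deductible already satisfied, so patient's share is 40% × $3,274 = $1,309.60. Patient owes $1,309.60 (running OOP $1,805). Plan pays $3,274 − $1,309.60 = $1,964.40.
Bill 3, $1,184: 40% coinsurance on $1,184 = $473.60. OOP would hit $2,278.60 > $1,900, so the cap limits the patient to $1,900 − $1,805 = $95. Plan pays $1,184 − $95 = $1,089.

$1,089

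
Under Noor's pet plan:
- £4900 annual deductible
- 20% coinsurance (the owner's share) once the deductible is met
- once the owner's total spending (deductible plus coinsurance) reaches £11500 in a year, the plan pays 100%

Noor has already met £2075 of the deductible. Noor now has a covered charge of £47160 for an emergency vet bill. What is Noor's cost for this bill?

£2075 of the £4900 deductible is already met, leaving £2825.
The remaining £44335 (= £47160 − £2825) moves to coinsurance.
Coinsurance: £44335 × 20% = £8867.
That puts the owner's cost at £2825 + £8867 = £11692 before any cap.
Year-to-date out-of-pocket would reach £2075 + £11692 = £13767, above the £11500 maximum, so the owner pays only £11500 − £2075 = £9425.

£9425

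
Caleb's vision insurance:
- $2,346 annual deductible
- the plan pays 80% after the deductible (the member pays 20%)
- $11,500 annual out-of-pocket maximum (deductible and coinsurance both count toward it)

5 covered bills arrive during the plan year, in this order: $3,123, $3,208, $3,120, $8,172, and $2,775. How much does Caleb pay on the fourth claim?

$1,634.40

Claim 1 ($3,123): deductible takes $2,346, $777 remains; member's 20% is $155.40. Member owes $2,501.40 (running OOP $2,501.40).
Claim 2 ($3,208): deductible already satisfied, so member's share is 20% × $3,208 = $641.60. Member owes $641.60 (running OOP $3,143).
Claim 3 ($3,120): deductible met; 20% of $3,120 = $624. Member owes $624 (running OOP $3,767).
Claim 4 ($8,172): 20% coinsurance on $8,172 = $1,634.40. Member pays $1,634.40; OOP now $5,401.40.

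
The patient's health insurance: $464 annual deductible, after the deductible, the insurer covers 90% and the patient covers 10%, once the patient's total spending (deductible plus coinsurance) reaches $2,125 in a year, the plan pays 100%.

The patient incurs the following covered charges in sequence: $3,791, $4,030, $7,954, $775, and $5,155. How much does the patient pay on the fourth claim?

$77.50

Claim 1 — $3,791: $464 finishes the deductible; $3,327 goes to coinsurance; 10% of $3,327 = $332.70. Patient owes $796.70 (running OOP $796.70).
Claim 2 — $4,030: deductible already satisfied, so patient's share is 10% × $4,030 = $403. Cost to patient: $403. OOP to date $1,199.70.
Claim 3 — $7,954: 10% coinsurance on $7,954 = $795.40. Patient pays $795.40; OOP now $1,995.10.
Claim 4 — $775: deductible met; 10% of $775 = $77.50. Patient owes $77.50 (running OOP $2,072.60).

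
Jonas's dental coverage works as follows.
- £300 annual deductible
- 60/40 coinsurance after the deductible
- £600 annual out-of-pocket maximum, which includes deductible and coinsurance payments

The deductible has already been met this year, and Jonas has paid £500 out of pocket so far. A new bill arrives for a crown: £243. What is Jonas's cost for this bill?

£97.20

With the deductible met, the entire £243 is subject to coinsurance.
Coinsurance: £243 × 40% = £97.20.
Cumulative spending £500 + £97.20 = £597.20 stays under the £600 maximum.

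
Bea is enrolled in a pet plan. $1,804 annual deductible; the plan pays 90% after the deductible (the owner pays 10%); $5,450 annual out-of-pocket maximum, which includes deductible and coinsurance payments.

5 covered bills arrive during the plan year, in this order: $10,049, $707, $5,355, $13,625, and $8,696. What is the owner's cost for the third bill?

#1 ($10,049): deductible takes $1,804, $8,245 remains; coinsurance $8,245 × 10% = $824.50. Cost to owner: $2,628.50. OOP to date $2,628.50.
#2 ($707): 10% coinsurance on $707 = $70.70. Owner owes $70.70 (running OOP $2,699.20).
#3 ($5,355): 10% coinsurance on $5,355 = $535.50. Cost to owner: $535.50. OOP to date $3,234.70.

$535.50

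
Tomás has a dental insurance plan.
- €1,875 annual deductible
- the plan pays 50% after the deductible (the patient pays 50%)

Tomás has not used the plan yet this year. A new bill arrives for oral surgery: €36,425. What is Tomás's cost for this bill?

€19,150

Deductible not yet touched, so the first €1,875 of the bill goes to the deductible.
The remaining €34,550 (= €36,425 − €1,875) moves to coinsurance.
Coinsurance: €34,550 × 50% = €17,275.
Patient responsibility: €1,875 + €17,275 = €19,150.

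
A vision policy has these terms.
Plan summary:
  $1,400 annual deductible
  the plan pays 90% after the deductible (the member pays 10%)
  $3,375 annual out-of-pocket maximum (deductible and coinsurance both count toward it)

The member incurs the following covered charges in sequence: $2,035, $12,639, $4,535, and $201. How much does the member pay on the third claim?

$453.50

Claim 1 ($2,035): deductible takes $1,400, $635 remains; member's 10% is $63.50. Member owes $1,463.50 (running OOP $1,463.50).
Claim 2 ($12,639): 10% coinsurance on $12,639 = $1,263.90. Member pays $1,263.90; OOP now $2,727.40.
Claim 3 ($4,535): 10% coinsurance on $4,535 = $453.50. Cost to member: $453.50. OOP to date $3,180.90.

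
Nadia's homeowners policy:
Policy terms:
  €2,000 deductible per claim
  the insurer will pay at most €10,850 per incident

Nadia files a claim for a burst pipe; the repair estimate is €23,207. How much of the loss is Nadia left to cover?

€12,357

Subtract the deductible: €23,207 − €2,000 = €21,207.
€21,207 exceeds the €10,850 limit, so the insurer pays the limit: €10,850.
Out of pocket: €23,207 − €10,850 = €12,357.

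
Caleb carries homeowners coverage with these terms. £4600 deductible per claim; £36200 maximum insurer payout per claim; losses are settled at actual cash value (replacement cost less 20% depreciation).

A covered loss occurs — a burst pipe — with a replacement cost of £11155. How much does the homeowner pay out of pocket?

£6831

At 20% depreciation, ACV = £11155 − £2231 = £8924.
Subtract the deductible: £8924 − £4600 = £4324.
£4324 is within the £36200 limit, so the insurer pays £4324.
Homeowner's share is the uncovered remainder: £11155 − £4324 = £6831.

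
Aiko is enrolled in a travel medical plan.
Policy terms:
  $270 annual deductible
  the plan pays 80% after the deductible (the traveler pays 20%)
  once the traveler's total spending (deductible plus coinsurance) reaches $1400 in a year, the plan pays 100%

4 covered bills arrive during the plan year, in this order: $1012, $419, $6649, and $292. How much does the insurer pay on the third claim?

$5751.20

Claim 1 — $1012: $270 finishes the deductible; $742 goes to coinsurance; 20% of $742 = $148.40. Traveler owes $418.40 (running OOP $418.40). Plan pays $1012 − $418.40 = $593.60.
Claim 2 — $419: 20% coinsurance on $419 = $83.80. Traveler pays $83.80; OOP now $502.20. Plan pays $419 − $83.80 = $335.20.
Claim 3 — $6649: deductible met; 20% of $6649 = $1329.80. That would push OOP to $1832, over the $1400 cap, so traveler pays $1400 − $502.20 = $897.80. Insurer: $6649 − $897.80 = $5751.20.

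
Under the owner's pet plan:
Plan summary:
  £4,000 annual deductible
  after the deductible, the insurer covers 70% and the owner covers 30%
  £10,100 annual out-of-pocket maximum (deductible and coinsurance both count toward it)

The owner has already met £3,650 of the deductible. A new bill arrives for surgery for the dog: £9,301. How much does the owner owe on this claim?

£3,035.30

Remaining deductible: £4,000 − £3,650 = £350.
That leaves £9,301 − £350 = £8,951 for coinsurance.
Coinsurance: £8,951 × 30% = £2,685.30.
So the owner owes £350 + £2,685.30 = £3,035.30 before any cap.
Total out-of-pocket so far would be £3,650 + £3,035.30 = £6,685.30, below the £10,100 cap — no reduction.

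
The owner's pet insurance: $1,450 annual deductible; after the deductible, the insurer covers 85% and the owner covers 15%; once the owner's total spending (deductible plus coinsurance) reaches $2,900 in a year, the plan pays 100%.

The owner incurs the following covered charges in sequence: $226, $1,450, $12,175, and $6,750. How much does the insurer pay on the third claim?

$10,758.90

Claim 1 ($226): all of it applies to the deductible. Owner owes $226 (running OOP $226). Insurer: $226 − $226 = $0.
Claim 2 ($1,450): deductible takes $1,224, $226 remains; coinsurance $226 × 15% = $33.90. Owner pays $1,257.90; OOP now $1,483.90. Insurer: $1,450 − $1,257.90 = $192.10.
Claim 3 ($12,175): deductible met; 15% of $12,175 = $1,826.25. Adding that to $1,483.90 gives $3,310.15, past the $2,900 cap; owner pays only $2,900 − $1,483.90 = $1,416.10. Insurer: $12,175 − $1,416.10 = $10,758.90.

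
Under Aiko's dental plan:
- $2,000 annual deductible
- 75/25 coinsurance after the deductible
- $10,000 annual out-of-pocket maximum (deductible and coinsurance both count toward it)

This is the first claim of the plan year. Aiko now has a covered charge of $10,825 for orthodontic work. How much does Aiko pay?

$4,206.25

Deductible not yet touched, so the first $2,000 of the bill goes to the deductible.
That leaves $10,825 − $2,000 = $8,825 for coinsurance.
Coinsurance: $8,825 × 25% = $2,206.25.
That puts the patient's cost at $2,000 + $2,206.25 = $4,206.25 before any cap.
Year-to-date out-of-pocket becomes $0 + $4,206.25 = $4,206.25, still under the $10,000 maximum, so no cap applies.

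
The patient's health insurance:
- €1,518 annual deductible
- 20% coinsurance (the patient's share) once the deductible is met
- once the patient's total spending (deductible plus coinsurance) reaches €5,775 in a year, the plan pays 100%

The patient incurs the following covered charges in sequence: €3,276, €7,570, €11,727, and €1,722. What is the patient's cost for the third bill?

€2,345.40

Claim 1 — €3,276: deductible takes €1,518, €1,758 remains; patient's 20% is €351.60. Cost to patient: €1,869.60. OOP to date €1,869.60.
Claim 2 — €7,570: deductible already satisfied, so patient's share is 20% × €7,570 = €1,514. Cost to patient: €1,514. OOP to date €3,383.60.
Claim 3 — €11,727: deductible already satisfied, so patient's share is 20% × €11,727 = €2,345.40. Patient owes €2,345.40 (running OOP €5,729).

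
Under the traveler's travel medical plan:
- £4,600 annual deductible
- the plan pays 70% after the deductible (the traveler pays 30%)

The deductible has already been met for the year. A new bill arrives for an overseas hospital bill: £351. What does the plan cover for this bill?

£245.70

The deductible is already satisfied, so the full bill goes to coinsurance.
Coinsurance: £351 × 30% = £105.30.
Insurer pays the balance: £351 − £105.30 = £245.70.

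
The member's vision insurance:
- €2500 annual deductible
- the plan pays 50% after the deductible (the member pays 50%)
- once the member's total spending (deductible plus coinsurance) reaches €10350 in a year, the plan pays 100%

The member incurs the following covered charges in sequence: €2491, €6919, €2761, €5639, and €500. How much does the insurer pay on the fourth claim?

€2819.50

Claim 1 — €2491: all of it applies to the deductible. Cost to member: €2491. OOP to date €2491. Plan pays €2491 − €2491 = €0.
Claim 2 — €6919: €9 to deductible, leaving €6910; member's 50% is €3455. Member pays €3464; OOP now €5955. Insurer: €6919 − €3464 = €3455.
Claim 3 — €2761: deductible already satisfied, so member's share is 50% × €2761 = €1380.50. Member pays €1380.50; OOP now €7335.50. Plan pays €2761 − €1380.50 = €1380.50.
Claim 4 — €5639: deductible already satisfied, so member's share is 50% × €5639 = €2819.50. Member owes €2819.50 (running OOP €10155). Plan pays €5639 − €2819.50 = €2819.50.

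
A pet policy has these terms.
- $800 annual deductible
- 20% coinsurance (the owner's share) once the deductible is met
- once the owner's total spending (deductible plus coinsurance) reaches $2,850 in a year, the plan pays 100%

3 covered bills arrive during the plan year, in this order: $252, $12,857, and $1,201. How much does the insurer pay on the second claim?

Claim 1 — $252: all of it applies to the deductible. Owner pays $252; OOP now $252. Insurer: $252 − $252 = $0.
Claim 2 — $12,857: $548 to deductible, leaving $12,309; 20% of $12,309 = $2,461.80. Together that's $548 + $2,461.80 = $3,009.80. Adding that to $252 gives $3,261.80, past the $2,850 cap; owner pays only $2,850 − $252 = $2,598. Plan pays $12,857 − $2,598 = $10,259.

$10,259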